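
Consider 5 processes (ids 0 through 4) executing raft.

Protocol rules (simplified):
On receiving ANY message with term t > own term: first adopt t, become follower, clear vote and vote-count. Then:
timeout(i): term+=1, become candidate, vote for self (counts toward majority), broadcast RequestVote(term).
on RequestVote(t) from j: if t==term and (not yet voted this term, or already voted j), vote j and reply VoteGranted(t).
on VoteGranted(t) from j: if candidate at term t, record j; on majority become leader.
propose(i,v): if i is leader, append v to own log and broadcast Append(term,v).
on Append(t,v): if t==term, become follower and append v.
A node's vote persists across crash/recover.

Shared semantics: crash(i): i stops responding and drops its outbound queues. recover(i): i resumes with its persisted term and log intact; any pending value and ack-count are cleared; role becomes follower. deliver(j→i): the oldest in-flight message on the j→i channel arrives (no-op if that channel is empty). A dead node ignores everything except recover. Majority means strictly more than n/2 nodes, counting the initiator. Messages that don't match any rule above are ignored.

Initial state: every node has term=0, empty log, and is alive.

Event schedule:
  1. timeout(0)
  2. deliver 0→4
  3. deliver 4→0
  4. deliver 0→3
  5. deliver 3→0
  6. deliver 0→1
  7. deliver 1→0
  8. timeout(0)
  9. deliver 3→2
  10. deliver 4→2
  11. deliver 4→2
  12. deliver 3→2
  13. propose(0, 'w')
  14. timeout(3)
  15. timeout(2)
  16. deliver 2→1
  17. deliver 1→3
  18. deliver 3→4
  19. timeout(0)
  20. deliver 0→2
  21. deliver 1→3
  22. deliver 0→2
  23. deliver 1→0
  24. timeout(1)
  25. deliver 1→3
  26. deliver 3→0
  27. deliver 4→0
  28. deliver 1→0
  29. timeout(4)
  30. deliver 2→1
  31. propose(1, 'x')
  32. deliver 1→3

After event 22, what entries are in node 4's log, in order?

empty

after 1 — timeout(0): n0:cand/t1/[-]
after 2 — deliver 0→4: n4:foll/t1/[-]
after 3 — deliver 4→0: ·
after 4 — deliver 0→3: n3:foll/t1/[-]
after 5 — deliver 3→0: n0:lead/t1/[-]
after 6 — deliver 0→1: n1:foll/t1/[-]
after 7 — deliver 1→0: ·
after 8 — timeout(0): n0:cand/t2/[-]
after 9 — deliver 3→2: ·
after 10 — deliver 4→2: ·
after 11 — deliver 4→2: ·
after 12 — deliver 3→2: ·
after 13 — propose(0,'w'): ·
after 14 — timeout(3): n3:cand/t2/[-]
after 15 — timeout(2): n2:cand/t1/[-]
after 16 — deliver 2→1: ·
after 17 — deliver 1→3: ·
after 18 — deliver 3→4: n4:foll/t2/[-]
after 19 — timeout(0): n0:cand/t3/[-]
after 20 — deliver 0→2: ·
after 21 — deliver 1→3: ·
after 22 — deliver 0→2: n2:foll/t2/[-]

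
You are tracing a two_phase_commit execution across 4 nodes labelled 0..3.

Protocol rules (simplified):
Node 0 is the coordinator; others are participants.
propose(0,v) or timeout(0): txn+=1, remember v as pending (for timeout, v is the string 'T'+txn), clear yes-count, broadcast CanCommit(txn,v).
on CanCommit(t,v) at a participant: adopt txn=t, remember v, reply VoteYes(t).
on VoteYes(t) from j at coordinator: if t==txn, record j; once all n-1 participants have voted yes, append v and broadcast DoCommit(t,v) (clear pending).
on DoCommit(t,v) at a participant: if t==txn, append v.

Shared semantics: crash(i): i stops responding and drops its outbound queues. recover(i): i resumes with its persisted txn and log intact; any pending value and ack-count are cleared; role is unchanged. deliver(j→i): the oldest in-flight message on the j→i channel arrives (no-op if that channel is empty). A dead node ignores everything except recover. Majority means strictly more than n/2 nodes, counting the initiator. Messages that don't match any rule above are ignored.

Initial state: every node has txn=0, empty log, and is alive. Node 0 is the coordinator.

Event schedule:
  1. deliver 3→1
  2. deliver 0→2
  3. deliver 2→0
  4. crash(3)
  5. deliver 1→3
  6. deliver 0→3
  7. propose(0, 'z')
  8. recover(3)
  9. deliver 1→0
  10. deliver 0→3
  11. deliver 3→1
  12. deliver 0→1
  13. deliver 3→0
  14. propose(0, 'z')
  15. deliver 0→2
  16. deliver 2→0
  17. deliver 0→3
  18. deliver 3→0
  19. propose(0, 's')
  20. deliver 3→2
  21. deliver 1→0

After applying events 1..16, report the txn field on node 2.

1

1. deliver 3→1:  nop
2. deliver 0→2:  nop
3. deliver 2→0:  nop
4. crash(3):  <3:✗part t0 ->
5. deliver 1→3:  nop
6. deliver 0→3:  nop
7. propose(0,'z'):  <0:coor t1 ->
8. recover(3):  <3:part t0 ->
9. deliver 1→0:  nop
10. deliver 0→3:  <3:part t1 ->
11. deliver 3→1:  nop
12. deliver 0→1:  <1:part t1 ->
13. deliver 3→0:  nop
14. propose(0,'z'):  <0:coor t2 ->
15. deliver 0→2:  <2:part t1 ->
16. deliver 2→0:  nop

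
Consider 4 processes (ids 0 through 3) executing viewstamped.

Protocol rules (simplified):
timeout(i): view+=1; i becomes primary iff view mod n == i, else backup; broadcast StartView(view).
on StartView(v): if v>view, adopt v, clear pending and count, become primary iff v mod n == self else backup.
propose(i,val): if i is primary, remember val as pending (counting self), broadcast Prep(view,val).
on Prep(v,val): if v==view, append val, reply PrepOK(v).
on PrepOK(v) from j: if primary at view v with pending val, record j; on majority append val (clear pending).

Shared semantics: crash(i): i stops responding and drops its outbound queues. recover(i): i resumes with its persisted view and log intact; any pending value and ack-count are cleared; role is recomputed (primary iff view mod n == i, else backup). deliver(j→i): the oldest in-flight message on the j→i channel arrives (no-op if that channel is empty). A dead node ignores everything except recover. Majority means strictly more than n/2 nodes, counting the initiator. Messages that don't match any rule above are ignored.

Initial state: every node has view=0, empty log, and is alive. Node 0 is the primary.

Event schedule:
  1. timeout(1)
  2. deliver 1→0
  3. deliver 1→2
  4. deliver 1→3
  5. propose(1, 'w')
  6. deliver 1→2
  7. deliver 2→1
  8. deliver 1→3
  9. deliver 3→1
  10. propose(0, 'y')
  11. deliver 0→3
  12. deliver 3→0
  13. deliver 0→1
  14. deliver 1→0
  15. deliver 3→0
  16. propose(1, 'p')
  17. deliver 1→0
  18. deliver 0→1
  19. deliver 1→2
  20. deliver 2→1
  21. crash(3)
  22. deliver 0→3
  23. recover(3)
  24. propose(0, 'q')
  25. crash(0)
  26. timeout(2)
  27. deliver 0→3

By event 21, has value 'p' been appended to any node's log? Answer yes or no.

step 1 timeout(1): 1={prim,v=1,log=-}
step 2 deliver 1→0: 0={back,v=1,log=-}
step 3 deliver 1→2: 2={back,v=1,log=-}
step 4 deliver 1→3: 3={back,v=1,log=-}
step 5 propose(1,'w'): —
step 6 deliver 1→2: 2={back,v=1,log=w}
step 7 deliver 2→1: —
step 8 deliver 1→3: 3={back,v=1,log=w}
step 9 deliver 3→1: 1={prim,v=1,log=w}
step 10 propose(0,'y'): —
step 11 deliver 0→3: —
step 12 deliver 3→0: —
step 13 deliver 0→1: —
step 14 deliver 1→0: 0={back,v=1,log=w}
step 15 deliver 3→0: —
step 16 propose(1,'p'): —
step 17 deliver 1→0: 0={back,v=1,log=w,p}
step 18 deliver 0→1: —
step 19 deliver 1→2: 2={back,v=1,log=w,p}
step 20 deliver 2→1: 1={prim,v=1,log=w,p}
step 21 crash(3): 3={✗back,v=1,log=w}

yes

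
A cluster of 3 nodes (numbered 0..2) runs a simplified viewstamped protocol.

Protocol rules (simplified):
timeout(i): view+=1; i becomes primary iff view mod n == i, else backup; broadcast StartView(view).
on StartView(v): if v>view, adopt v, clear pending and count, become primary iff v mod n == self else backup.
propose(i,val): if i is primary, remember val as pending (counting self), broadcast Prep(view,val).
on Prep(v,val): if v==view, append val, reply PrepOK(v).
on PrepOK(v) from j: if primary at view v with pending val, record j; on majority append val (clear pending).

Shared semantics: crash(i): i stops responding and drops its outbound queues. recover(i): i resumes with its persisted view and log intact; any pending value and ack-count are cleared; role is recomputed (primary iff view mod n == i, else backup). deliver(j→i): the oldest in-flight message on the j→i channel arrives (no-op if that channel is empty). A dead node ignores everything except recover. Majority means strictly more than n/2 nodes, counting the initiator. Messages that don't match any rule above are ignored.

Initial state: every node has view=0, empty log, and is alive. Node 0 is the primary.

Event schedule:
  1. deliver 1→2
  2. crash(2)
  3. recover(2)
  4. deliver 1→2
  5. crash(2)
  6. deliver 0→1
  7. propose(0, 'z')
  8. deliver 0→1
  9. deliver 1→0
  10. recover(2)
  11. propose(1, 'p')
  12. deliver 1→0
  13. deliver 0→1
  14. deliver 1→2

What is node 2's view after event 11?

0

step 1 deliver 1→2: —
step 2 crash(2): 2={✗back,v=0,log=-}
step 3 recover(2): 2={back,v=0,log=-}
step 4 deliver 1→2: —
step 5 crash(2): 2={✗back,v=0,log=-}
step 6 deliver 0→1: —
step 7 propose(0,'z'): —
step 8 deliver 0→1: 1={back,v=0,log=z}
step 9 deliver 1→0: 0={prim,v=0,log=z}
step 10 recover(2): 2={back,v=0,log=-}
step 11 propose(1,'p'): —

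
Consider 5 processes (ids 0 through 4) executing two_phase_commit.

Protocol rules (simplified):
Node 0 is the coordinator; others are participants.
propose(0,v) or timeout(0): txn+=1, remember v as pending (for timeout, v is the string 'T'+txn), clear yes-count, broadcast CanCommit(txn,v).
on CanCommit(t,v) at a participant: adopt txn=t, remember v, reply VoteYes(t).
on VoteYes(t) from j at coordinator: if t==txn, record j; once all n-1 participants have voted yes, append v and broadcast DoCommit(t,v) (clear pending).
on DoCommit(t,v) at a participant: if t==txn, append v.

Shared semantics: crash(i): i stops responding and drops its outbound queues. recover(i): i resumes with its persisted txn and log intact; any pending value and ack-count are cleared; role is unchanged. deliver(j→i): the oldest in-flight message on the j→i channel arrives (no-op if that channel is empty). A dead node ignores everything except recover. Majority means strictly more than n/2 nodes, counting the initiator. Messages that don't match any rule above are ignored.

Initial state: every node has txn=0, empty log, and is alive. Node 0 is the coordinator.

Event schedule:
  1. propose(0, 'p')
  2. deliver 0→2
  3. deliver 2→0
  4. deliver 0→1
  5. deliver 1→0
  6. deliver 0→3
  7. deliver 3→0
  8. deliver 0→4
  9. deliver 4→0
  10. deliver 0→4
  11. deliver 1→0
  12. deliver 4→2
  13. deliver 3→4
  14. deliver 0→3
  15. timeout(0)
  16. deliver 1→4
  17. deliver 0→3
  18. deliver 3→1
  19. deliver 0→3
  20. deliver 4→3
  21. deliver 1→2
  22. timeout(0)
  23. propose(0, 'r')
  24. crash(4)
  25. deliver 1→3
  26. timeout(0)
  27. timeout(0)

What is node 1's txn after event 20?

after 1 — propose(0,'p'): n0:coor/t1/[-]
after 2 — deliver 0→2: n2:part/t1/[-]
after 3 — deliver 2→0: ·
after 4 — deliver 0→1: n1:part/t1/[-]
after 5 — deliver 1→0: ·
after 6 — deliver 0→3: n3:part/t1/[-]
after 7 — deliver 3→0: ·
after 8 — deliver 0→4: n4:part/t1/[-]
after 9 — deliver 4→0: n0:coor/t1/[p]
after 10 — deliver 0→4: n4:part/t1/[p]
after 11 — deliver 1→0: ·
after 12 — deliver 4→2: ·
after 13 — deliver 3→4: ·
after 14 — deliver 0→3: n3:part/t1/[p]
after 15 — timeout(0): n0:coor/t2/[p]
after 16 — deliver 1→4: ·
after 17 — deliver 0→3: n3:part/t2/[p]
after 18 — deliver 3→1: ·
after 19 — deliver 0→3: ·
after 20 — deliver 4→3: ·

1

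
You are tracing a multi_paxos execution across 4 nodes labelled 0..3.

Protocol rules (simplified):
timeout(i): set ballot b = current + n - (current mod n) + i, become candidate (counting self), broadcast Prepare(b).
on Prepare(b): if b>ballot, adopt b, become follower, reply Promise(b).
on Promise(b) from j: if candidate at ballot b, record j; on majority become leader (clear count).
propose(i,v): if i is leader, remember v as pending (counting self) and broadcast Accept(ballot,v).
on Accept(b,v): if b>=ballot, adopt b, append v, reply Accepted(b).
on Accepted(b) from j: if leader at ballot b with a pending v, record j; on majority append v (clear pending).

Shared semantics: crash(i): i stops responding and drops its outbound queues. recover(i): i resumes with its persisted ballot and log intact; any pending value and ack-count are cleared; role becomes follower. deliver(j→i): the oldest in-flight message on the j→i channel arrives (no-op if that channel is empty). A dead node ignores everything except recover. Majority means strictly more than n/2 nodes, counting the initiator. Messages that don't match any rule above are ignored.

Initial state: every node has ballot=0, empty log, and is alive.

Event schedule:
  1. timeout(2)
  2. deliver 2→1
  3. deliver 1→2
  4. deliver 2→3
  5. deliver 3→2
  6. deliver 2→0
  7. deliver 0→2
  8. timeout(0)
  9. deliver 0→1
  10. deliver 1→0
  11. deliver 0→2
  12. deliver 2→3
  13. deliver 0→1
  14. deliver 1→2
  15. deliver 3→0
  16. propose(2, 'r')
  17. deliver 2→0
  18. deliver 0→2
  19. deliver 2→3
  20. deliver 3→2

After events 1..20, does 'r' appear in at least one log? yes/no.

1. timeout(2):  <2:cand b6 ->
2. deliver 2→1:  <1:foll b6 ->
3. deliver 1→2:  nop
4. deliver 2→3:  <3:foll b6 ->
5. deliver 3→2:  <2:lead b6 ->
6. deliver 2→0:  <0:foll b6 ->
7. deliver 0→2:  nop
8. timeout(0):  <0:cand b8 ->
9. deliver 0→1:  <1:foll b8 ->
10. deliver 1→0:  nop
11. deliver 0→2:  <2:foll b8 ->
12. deliver 2→3:  nop
13. deliver 0→1:  nop
14. deliver 1→2:  nop
15. deliver 3→0:  nop
16. propose(2,'r'):  nop
17. deliver 2→0:  <0:lead b8 ->
18. deliver 0→2:  nop
19. deliver 2→3:  nop
20. deliver 3→2:  nop

no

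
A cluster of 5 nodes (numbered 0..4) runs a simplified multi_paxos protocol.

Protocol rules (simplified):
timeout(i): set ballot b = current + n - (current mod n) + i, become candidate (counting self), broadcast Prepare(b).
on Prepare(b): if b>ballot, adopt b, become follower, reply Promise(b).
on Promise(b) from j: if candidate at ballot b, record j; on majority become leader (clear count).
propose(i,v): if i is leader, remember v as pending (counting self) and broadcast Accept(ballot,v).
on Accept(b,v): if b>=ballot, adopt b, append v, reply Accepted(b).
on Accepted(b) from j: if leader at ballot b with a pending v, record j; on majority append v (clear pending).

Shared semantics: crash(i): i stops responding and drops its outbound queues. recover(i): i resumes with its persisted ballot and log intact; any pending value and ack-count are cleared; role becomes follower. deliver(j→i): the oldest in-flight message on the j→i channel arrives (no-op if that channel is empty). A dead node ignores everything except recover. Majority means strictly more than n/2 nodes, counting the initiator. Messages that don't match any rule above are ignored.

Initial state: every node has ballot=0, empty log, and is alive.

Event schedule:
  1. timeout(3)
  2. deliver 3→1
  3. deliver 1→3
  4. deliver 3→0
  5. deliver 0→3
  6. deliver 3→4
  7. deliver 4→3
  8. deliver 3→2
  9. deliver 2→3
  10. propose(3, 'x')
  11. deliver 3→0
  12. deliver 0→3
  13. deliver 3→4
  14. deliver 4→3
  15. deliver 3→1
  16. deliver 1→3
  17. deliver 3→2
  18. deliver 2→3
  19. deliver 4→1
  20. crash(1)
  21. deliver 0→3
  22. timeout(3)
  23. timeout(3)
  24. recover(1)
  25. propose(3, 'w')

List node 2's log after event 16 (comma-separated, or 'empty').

after 1 — timeout(3): n3:cand/b8/[-]
after 2 — deliver 3→1: n1:foll/b8/[-]
after 3 — deliver 1→3: ·
after 4 — deliver 3→0: n0:foll/b8/[-]
after 5 — deliver 0→3: n3:lead/b8/[-]
after 6 — deliver 3→4: n4:foll/b8/[-]
after 7 — deliver 4→3: ·
after 8 — deliver 3→2: n2:foll/b8/[-]
after 9 — deliver 2→3: ·
after 10 — propose(3,'x'): ·
after 11 — deliver 3→0: n0:foll/b8/[x]
after 12 — deliver 0→3: ·
after 13 — deliver 3→4: n4:foll/b8/[x]
after 14 — deliver 4→3: n3:lead/b8/[x]
after 15 — deliver 3→1: n1:foll/b8/[x]
after 16 — deliver 1→3: ·

empty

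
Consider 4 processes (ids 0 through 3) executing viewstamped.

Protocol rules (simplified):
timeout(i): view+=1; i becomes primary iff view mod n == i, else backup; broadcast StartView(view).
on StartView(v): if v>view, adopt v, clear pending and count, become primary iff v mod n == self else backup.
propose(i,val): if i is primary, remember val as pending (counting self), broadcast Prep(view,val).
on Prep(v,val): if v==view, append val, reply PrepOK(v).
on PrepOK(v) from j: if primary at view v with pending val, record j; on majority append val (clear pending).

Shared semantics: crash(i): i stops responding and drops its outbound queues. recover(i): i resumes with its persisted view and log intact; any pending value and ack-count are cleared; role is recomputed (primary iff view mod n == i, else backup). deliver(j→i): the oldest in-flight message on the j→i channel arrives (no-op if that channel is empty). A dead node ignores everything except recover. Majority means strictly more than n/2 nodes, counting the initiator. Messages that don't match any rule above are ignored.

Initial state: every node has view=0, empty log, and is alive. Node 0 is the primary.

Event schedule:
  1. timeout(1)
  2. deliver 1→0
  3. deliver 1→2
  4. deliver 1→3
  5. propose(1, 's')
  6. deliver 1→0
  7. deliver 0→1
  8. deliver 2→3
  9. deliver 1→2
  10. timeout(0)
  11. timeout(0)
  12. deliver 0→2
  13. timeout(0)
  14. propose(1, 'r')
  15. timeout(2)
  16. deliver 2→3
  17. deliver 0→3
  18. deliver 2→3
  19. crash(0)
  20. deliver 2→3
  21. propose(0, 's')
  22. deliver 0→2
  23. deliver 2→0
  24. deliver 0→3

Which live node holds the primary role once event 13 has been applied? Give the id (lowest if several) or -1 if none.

0

after 1 — timeout(1): n1:prim/v1/[-]
after 2 — deliver 1→0: n0:back/v1/[-]
after 3 — deliver 1→2: n2:back/v1/[-]
after 4 — deliver 1→3: n3:back/v1/[-]
after 5 — propose(1,'s'): ·
after 6 — deliver 1→0: n0:back/v1/[s]
after 7 — deliver 0→1: ·
after 8 — deliver 2→3: ·
after 9 — deliver 1→2: n2:back/v1/[s]
after 10 — timeout(0): n0:back/v2/[s]
after 11 — timeout(0): n0:back/v3/[s]
after 12 — deliver 0→2: n2:prim/v2/[s]
after 13 — timeout(0): n0:prim/v4/[s]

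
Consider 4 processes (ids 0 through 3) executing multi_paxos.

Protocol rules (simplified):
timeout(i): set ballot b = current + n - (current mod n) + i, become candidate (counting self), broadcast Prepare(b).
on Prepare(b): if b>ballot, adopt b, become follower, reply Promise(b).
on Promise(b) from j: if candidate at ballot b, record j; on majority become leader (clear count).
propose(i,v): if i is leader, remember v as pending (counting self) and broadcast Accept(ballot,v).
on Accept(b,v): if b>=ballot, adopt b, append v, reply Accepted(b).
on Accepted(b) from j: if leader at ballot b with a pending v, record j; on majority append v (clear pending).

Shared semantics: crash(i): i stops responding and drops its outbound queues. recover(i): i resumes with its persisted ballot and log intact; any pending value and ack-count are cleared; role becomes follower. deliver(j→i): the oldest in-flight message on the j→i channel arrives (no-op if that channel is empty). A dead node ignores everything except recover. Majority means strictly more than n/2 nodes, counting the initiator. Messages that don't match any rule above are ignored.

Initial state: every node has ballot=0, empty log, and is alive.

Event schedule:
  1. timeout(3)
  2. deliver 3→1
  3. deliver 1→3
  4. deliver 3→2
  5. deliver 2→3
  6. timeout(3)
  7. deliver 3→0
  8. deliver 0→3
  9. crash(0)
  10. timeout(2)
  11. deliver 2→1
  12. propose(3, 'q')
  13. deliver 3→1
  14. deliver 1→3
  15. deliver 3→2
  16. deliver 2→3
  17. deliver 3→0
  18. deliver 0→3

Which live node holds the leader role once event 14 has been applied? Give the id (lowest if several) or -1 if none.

-1

[1] timeout(3) → N3(cand b7 [-])
[2] deliver 3→1 → N1(foll b7 [-])
[3] deliver 1→3 → ∅
[4] deliver 3→2 → N2(foll b7 [-])
[5] deliver 2→3 → N3(lead b7 [-])
[6] timeout(3) → N3(cand b11 [-])
[7] deliver 3→0 → N0(foll b7 [-])
[8] deliver 0→3 → ∅
[9] crash(0) → N0(✗foll b7 [-])
[10] timeout(2) → N2(cand b10 [-])
[11] deliver 2→1 → N1(foll b10 [-])
[12] propose(3,'q') → ∅
[13] deliver 3→1 → N1(foll b11 [-])
[14] deliver 1→3 → ∅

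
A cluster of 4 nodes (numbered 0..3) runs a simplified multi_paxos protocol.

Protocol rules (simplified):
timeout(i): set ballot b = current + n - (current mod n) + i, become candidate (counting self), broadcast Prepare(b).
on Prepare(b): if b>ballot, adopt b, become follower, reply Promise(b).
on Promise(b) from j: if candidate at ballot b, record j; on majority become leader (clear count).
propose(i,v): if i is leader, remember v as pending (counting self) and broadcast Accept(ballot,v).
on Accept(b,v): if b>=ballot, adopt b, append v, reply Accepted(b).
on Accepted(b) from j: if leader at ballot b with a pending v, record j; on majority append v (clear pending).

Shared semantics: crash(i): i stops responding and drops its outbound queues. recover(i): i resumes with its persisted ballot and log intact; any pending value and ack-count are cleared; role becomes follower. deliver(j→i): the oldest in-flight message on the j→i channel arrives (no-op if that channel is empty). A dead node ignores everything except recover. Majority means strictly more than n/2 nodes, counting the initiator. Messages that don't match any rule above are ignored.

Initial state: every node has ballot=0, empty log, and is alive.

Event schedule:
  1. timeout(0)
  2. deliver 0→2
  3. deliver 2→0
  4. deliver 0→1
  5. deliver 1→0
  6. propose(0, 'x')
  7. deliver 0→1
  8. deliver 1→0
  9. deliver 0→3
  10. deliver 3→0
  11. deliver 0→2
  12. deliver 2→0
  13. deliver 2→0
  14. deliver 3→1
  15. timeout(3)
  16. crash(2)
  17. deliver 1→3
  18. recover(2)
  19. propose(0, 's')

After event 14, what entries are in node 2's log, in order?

step 1 timeout(0): 0={cand,b=4,log=-}
step 2 deliver 0→2: 2={foll,b=4,log=-}
step 3 deliver 2→0: —
step 4 deliver 0→1: 1={foll,b=4,log=-}
step 5 deliver 1→0: 0={lead,b=4,log=-}
step 6 propose(0,'x'): —
step 7 deliver 0→1: 1={foll,b=4,log=x}
step 8 deliver 1→0: —
step 9 deliver 0→3: 3={foll,b=4,log=-}
step 10 deliver 3→0: —
step 11 deliver 0→2: 2={foll,b=4,log=x}
step 12 deliver 2→0: 0={lead,b=4,log=x}
step 13 deliver 2→0: —
step 14 deliver 3→1: —

x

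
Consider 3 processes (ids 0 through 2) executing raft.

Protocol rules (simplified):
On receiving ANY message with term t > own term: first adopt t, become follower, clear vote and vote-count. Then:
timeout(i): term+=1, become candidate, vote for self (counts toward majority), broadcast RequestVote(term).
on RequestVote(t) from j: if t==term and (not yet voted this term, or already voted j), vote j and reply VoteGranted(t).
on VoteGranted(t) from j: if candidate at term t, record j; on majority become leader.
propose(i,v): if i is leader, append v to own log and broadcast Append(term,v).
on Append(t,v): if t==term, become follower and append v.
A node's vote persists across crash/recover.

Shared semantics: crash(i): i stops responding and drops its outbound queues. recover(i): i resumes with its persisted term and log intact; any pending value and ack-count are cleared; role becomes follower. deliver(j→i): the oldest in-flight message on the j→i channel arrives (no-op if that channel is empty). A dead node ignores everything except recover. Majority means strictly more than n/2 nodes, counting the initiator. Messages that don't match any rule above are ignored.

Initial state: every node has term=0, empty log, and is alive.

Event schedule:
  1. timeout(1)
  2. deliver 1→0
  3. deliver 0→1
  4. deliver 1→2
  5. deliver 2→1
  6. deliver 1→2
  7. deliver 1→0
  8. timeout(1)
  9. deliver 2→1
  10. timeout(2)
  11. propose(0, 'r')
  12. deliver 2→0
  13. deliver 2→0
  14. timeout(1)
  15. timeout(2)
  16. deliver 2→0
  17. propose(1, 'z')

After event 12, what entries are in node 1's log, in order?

1. timeout(1):  <1:cand t1 ->
2. deliver 1→0:  <0:foll t1 ->
3. deliver 0→1:  <1:lead t1 ->
4. deliver 1→2:  <2:foll t1 ->
5. deliver 2→1:  nop
6. deliver 1→2:  nop
7. deliver 1→0:  nop
8. timeout(1):  <1:cand t2 ->
9. deliver 2→1:  nop
10. timeout(2):  <2:cand t2 ->
11. propose(0,'r'):  nop
12. deliver 2→0:  <0:foll t2 ->

empty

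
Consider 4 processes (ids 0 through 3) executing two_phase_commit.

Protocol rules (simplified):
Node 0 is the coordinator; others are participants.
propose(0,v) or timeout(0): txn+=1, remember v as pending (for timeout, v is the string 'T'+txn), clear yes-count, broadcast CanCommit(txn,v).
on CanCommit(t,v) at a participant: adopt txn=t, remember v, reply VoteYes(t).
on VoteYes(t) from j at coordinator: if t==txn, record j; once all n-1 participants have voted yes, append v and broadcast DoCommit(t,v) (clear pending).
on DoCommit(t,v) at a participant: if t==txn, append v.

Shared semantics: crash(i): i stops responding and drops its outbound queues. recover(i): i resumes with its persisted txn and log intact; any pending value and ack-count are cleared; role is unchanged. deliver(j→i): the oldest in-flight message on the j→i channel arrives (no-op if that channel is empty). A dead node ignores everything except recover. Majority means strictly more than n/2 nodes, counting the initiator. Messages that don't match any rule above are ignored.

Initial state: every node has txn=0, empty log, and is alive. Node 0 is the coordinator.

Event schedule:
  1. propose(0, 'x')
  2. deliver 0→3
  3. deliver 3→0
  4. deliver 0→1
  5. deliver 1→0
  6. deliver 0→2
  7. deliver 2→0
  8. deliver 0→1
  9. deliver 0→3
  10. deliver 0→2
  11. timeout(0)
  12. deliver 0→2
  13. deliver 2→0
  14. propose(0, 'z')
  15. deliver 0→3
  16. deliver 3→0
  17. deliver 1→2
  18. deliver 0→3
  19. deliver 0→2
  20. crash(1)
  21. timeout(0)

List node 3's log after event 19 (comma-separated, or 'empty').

e1 propose(0,'x'): 0[coor,t=1,-]
e2 deliver 0→3: 3[part,t=1,-]
e3 deliver 3→0: ·
e4 deliver 0→1: 1[part,t=1,-]
e5 deliver 1→0: ·
e6 deliver 0→2: 2[part,t=1,-]
e7 deliver 2→0: 0[coor,t=1,x]
e8 deliver 0→1: 1[part,t=1,x]
e9 deliver 0→3: 3[part,t=1,x]
e10 deliver 0→2: 2[part,t=1,x]
e11 timeout(0): 0[coor,t=2,x]
e12 deliver 0→2: 2[part,t=2,x]
e13 deliver 2→0: ·
e14 propose(0,'z'): 0[coor,t=3,x]
e15 deliver 0→3: 3[part,t=2,x]
e16 deliver 3→0: ·
e17 deliver 1→2: ·
e18 deliver 0→3: 3[part,t=3,x]
e19 deliver 0→2: 2[part,t=3,x]

x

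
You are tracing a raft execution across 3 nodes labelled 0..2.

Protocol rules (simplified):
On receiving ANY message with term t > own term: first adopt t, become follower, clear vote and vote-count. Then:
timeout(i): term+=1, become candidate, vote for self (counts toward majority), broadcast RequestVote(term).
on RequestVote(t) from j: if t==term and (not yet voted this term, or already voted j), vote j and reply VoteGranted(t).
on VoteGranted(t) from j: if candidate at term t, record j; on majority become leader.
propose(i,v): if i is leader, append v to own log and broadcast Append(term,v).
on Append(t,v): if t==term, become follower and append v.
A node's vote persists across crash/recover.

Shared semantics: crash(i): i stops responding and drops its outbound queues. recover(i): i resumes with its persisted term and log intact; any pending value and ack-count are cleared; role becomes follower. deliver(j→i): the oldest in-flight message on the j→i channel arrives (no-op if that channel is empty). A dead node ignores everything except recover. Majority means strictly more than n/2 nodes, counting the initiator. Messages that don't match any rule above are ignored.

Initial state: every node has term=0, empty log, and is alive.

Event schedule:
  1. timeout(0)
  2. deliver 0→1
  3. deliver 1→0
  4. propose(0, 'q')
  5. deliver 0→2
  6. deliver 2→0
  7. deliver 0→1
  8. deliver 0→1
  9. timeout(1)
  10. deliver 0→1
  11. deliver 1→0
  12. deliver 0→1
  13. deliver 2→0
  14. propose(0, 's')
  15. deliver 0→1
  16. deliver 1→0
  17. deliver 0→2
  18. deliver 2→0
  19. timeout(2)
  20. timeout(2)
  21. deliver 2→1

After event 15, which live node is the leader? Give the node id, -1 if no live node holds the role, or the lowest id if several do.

after 1 — timeout(0): n0:cand/t1/[-]
after 2 — deliver 0→1: n1:foll/t1/[-]
after 3 — deliver 1→0: n0:lead/t1/[-]
after 4 — propose(0,'q'): n0:lead/t1/[q]
after 5 — deliver 0→2: n2:foll/t1/[-]
after 6 — deliver 2→0: ·
after 7 — deliver 0→1: n1:foll/t1/[q]
after 8 — deliver 0→1: ·
after 9 — timeout(1): n1:cand/t2/[q]
after 10 — deliver 0→1: ·
after 11 — deliver 1→0: n0:foll/t2/[q]
after 12 — deliver 0→1: n1:lead/t2/[q]
after 13 — deliver 2→0: ·
after 14 — propose(0,'s'): ·
after 15 — deliver 0→1: ·

1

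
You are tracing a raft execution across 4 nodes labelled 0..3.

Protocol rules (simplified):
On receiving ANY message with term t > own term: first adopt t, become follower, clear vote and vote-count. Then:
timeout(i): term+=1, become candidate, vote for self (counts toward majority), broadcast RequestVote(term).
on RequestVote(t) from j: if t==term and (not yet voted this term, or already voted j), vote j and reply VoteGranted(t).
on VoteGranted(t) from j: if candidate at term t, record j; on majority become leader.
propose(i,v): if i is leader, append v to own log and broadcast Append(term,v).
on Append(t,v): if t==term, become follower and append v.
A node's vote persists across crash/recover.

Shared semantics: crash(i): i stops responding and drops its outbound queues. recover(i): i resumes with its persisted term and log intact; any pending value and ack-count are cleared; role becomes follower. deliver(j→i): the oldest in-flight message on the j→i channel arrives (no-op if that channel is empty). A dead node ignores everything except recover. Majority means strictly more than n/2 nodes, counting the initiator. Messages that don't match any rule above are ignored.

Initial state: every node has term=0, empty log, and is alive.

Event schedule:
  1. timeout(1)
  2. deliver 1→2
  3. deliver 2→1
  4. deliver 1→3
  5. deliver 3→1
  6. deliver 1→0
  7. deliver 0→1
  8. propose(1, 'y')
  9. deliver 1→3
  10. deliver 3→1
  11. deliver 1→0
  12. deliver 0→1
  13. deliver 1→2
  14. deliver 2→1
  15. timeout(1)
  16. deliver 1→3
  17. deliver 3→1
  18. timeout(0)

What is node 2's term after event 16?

after 1 — timeout(1): n1:cand/t1/[-]
after 2 — deliver 1→2: n2:foll/t1/[-]
after 3 — deliver 2→1: ·
after 4 — deliver 1→3: n3:foll/t1/[-]
after 5 — deliver 3→1: n1:lead/t1/[-]
after 6 — deliver 1→0: n0:foll/t1/[-]
after 7 — deliver 0→1: ·
after 8 — propose(1,'y'): n1:lead/t1/[y]
after 9 — deliver 1→3: n3:foll/t1/[y]
after 10 — deliver 3→1: ·
after 11 — deliver 1→0: n0:foll/t1/[y]
after 12 — deliver 0→1: ·
after 13 — deliver 1→2: n2:foll/t1/[y]
after 14 — deliver 2→1: ·
after 15 — timeout(1): n1:cand/t2/[y]
after 16 — deliver 1→3: n3:foll/t2/[y]

1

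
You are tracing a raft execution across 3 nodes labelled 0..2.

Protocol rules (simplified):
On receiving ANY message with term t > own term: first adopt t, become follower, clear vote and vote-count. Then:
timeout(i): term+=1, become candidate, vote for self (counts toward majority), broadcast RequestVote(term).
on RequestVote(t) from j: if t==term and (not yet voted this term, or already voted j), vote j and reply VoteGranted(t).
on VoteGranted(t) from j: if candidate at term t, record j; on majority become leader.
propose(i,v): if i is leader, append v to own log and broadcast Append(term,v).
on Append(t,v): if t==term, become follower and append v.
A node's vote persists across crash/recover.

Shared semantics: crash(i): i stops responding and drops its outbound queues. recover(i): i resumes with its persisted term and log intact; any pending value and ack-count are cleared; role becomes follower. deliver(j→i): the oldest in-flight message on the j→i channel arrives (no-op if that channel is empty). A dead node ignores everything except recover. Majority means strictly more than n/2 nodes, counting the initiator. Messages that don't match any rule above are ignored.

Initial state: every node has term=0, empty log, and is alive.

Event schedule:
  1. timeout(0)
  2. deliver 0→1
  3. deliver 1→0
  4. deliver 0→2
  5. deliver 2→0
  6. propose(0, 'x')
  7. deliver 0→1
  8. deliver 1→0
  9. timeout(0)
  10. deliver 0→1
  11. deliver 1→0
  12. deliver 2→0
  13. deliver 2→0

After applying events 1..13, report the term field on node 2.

step 1 timeout(0): 0={cand,t=1,log=-}
step 2 deliver 0→1: 1={foll,t=1,log=-}
step 3 deliver 1→0: 0={lead,t=1,log=-}
step 4 deliver 0→2: 2={foll,t=1,log=-}
step 5 deliver 2→0: —
step 6 propose(0,'x'): 0={lead,t=1,log=x}
step 7 deliver 0→1: 1={foll,t=1,log=x}
step 8 deliver 1→0: —
step 9 timeout(0): 0={cand,t=2,log=x}
step 10 deliver 0→1: 1={foll,t=2,log=x}
step 11 deliver 1→0: 0={lead,t=2,log=x}
step 12 deliver 2→0: —
step 13 deliver 2→0: —

1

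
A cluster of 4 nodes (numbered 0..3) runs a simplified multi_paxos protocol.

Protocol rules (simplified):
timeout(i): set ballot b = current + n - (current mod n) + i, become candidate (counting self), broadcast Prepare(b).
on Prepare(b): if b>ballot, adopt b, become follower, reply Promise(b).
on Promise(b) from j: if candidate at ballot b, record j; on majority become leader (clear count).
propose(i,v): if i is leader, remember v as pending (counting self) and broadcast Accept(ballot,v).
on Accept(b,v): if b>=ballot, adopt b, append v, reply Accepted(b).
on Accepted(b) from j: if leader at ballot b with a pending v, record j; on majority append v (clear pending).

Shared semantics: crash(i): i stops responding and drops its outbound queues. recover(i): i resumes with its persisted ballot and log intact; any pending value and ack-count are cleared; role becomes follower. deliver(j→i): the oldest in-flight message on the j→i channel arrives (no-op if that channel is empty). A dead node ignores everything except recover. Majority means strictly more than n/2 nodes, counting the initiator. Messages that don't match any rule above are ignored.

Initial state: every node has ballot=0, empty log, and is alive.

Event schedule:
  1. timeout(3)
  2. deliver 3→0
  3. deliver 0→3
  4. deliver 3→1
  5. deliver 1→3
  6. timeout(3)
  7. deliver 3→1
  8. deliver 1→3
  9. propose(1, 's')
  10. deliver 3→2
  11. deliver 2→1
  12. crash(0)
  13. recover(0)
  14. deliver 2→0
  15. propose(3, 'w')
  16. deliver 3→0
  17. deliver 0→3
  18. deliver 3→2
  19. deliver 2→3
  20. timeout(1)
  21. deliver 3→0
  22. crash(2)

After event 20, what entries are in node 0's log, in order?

empty

e1 timeout(3): 3[cand,b=7,-]
e2 deliver 3→0: 0[foll,b=7,-]
e3 deliver 0→3: ·
e4 deliver 3→1: 1[foll,b=7,-]
e5 deliver 1→3: 3[lead,b=7,-]
e6 timeout(3): 3[cand,b=11,-]
e7 deliver 3→1: 1[foll,b=11,-]
e8 deliver 1→3: ·
e9 propose(1,'s'): ·
e10 deliver 3→2: 2[foll,b=7,-]
e11 deliver 2→1: ·
e12 crash(0): 0[✗foll,b=7,-]
e13 recover(0): 0[foll,b=7,-]
e14 deliver 2→0: ·
e15 propose(3,'w'): ·
e16 deliver 3→0: 0[foll,b=11,-]
e17 deliver 0→3: 3[lead,b=11,-]
e18 deliver 3→2: 2[foll,b=11,-]
e19 deliver 2→3: ·
e20 timeout(1): 1[cand,b=13,-]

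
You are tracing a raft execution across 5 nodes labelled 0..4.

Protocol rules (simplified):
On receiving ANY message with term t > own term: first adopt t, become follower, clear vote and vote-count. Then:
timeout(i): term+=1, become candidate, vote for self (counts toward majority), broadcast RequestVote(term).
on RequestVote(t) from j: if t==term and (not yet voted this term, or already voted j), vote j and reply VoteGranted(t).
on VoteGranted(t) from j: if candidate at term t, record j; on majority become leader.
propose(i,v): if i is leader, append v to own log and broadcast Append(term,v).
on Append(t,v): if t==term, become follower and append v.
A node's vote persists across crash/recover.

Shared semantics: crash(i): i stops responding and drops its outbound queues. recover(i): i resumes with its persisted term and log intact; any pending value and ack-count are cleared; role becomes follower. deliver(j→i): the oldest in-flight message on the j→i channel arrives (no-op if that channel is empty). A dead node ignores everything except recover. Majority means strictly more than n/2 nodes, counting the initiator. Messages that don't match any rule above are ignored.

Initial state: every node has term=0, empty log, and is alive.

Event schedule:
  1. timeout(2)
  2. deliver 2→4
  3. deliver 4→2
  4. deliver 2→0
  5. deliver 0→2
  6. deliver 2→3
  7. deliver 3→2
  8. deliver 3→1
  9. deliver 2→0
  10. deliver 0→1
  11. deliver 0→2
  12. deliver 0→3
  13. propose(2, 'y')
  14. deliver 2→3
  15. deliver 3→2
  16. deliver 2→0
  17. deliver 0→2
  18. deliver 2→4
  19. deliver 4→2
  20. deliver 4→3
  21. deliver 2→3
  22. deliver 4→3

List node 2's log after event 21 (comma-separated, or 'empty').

e1 timeout(2): 2[cand,t=1,-]
e2 deliver 2→4: 4[foll,t=1,-]
e3 deliver 4→2: ·
e4 deliver 2→0: 0[foll,t=1,-]
e5 deliver 0→2: 2[lead,t=1,-]
e6 deliver 2→3: 3[foll,t=1,-]
e7 deliver 3→2: ·
e8 deliver 3→1: ·
e9 deliver 2→0: ·
e10 deliver 0→1: ·
e11 deliver 0→2: ·
e12 deliver 0→3: ·
e13 propose(2,'y'): 2[lead,t=1,y]
e14 deliver 2→3: 3[foll,t=1,y]
e15 deliver 3→2: ·
e16 deliver 2→0: 0[foll,t=1,y]
e17 deliver 0→2: ·
e18 deliver 2→4: 4[foll,t=1,y]
e19 deliver 4→2: ·
e20 deliver 4→3: ·
e21 deliver 2→3: ·

y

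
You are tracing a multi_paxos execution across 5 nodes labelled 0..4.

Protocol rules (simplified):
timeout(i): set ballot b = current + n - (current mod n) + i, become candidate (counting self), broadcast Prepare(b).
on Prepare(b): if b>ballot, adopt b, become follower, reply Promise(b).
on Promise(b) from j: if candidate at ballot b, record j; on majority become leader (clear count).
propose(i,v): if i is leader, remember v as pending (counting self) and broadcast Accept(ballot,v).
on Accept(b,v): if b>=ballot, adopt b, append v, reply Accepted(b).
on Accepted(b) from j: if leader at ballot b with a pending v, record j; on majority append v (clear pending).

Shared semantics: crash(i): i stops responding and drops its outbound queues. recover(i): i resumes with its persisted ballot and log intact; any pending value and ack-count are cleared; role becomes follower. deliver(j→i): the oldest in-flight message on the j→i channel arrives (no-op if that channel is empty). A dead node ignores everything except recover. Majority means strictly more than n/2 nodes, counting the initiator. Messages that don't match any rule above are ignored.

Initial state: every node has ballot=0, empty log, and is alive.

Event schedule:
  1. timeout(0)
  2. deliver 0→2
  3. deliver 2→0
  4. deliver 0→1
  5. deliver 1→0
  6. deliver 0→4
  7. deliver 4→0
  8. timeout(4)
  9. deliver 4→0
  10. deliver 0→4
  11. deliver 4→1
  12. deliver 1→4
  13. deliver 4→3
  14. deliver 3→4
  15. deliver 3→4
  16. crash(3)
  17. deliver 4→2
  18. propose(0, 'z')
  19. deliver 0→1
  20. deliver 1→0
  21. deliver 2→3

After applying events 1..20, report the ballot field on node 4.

14

1. timeout(0):  <0:cand b5 ->
2. deliver 0→2:  <2:foll b5 ->
3. deliver 2→0:  nop
4. deliver 0→1:  <1:foll b5 ->
5. deliver 1→0:  <0:lead b5 ->
6. deliver 0→4:  <4:foll b5 ->
7. deliver 4→0:  nop
8. timeout(4):  <4:cand b14 ->
9. deliver 4→0:  <0:foll b14 ->
10. deliver 0→4:  nop
11. deliver 4→1:  <1:foll b14 ->
12. deliver 1→4:  <4:lead b14 ->
13. deliver 4→3:  <3:foll b14 ->
14. deliver 3→4:  nop
15. deliver 3→4:  nop
16. crash(3):  <3:✗foll b14 ->
17. deliver 4→2:  <2:foll b14 ->
18. propose(0,'z'):  nop
19. deliver 0→1:  nop
20. deliver 1→0:  nop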